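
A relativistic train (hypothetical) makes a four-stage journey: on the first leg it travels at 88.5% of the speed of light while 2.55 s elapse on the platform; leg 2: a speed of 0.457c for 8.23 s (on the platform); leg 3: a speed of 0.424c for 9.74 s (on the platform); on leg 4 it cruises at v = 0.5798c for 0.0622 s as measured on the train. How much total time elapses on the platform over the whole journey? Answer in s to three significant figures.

Leg 1: 2.55 s is already measured on the platform.
Leg 2: 8.23 s is already measured on the platform.
Leg 3: 9.74 s is already measured on the platform.
Leg 4: γ = 1/√(1 − 0.5798²) = 1/√0.6638 = 1.227; Δt_4 = 1.227 × 0.0622 = 0.07634 s.
Total: 2.550 + 8.230 + 9.740 + 0.07634 s.

Δt = 20.6 s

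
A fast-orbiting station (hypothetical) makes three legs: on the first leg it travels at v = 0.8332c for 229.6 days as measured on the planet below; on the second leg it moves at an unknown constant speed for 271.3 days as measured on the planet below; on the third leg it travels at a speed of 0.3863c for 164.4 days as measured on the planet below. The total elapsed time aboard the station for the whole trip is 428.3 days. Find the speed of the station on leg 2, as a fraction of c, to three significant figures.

β = 0.834

Leg 1: γ = 1/√(1 − 0.8332²) = 1/√0.3058 = 1.808; τ_1 = 229.6/1.808 = 127.0 days.
Leg 2: speed unknown; τ_2 = 271.3/γ_2.
Leg 3: γ = 1/√(1 − 0.3863²) = 1/√0.8508 = 1.084; τ_3 = 164.4/1.084 = 151.6 days.
Total proper time: 127.0 + τ_2 + 151.6 = 428.3, so τ_2 = 428.3 − 278.6 = 149.7 days.
γ_2 = 271.3/149.7 = 1.812; β = √(1 − 1/γ²) = √0.6955.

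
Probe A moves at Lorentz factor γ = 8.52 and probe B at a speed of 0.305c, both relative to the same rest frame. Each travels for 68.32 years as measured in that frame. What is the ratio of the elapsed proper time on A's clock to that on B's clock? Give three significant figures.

A: γ = 8.52. B: γ = 1/√(1 − 0.305²) = 1/√0.9070 = 1.050.
τ_A/τ_B = γ_B/γ_A = 1.050/8.520 = 0.1232, so τ_A/τ_B = 0.1232.

τ_A/τ_B = 0.123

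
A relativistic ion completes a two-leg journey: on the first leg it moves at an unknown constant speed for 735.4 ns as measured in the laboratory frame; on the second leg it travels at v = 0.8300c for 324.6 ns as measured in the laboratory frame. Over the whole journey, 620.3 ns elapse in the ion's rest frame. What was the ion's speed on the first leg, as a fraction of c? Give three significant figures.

β = 0.802

Leg 1: speed unknown; τ_1 = 735.4/γ_1.
Leg 2: γ = 1/√(1 − 0.8300²) = 1/√0.3111 = 1.793; τ_2 = 324.6/1.793 = 181.0 ns.
Total proper time: τ_1 + 181.0 = 620.3, so τ_1 = 620.3 − 181.0 = 439.3 ns.
γ_1 = 735.4/439.3 = 1.674; β = √(1 − 1/γ²) = √0.6432.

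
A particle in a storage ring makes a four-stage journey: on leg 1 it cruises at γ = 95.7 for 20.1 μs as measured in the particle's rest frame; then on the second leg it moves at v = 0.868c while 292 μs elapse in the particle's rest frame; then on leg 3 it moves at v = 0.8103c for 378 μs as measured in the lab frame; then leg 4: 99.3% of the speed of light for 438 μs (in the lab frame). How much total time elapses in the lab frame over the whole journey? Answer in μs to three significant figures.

Leg 1: γ = 95.7; Δt_1 = 95.70 × 20.1 = 1924 μs.
Leg 2: γ = 1/√(1 − 0.868²) = 1/√0.2466 = 2.014; Δt_2 = 2.014 × 292 = 588.0 μs.
Leg 3: 378 μs is already measured in the lab frame.
Leg 4: 438 μs is already measured in the lab frame.
Total: 1924 + 588.0 + 378.0 + 438.0 μs.

Δt = 3330 μs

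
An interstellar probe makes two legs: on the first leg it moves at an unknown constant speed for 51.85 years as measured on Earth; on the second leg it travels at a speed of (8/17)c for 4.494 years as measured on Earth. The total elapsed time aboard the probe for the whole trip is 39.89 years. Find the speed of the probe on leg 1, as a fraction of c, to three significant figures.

β = 0.721

Leg 1: speed unknown; τ_1 = 51.85/γ_1.
Leg 2: γ = 1/√(1 − (8/17)²) = 17/15 ≈ 1.133; τ_2 = 4.494/1.133 = 3.965 years.
Total proper time: τ_1 + 3.965 = 39.89, so τ_1 = 39.89 − 3.965 = 35.92 years.
γ_1 = 51.85/35.92 = 1.443; β = √(1 − 1/γ²) = √0.5199.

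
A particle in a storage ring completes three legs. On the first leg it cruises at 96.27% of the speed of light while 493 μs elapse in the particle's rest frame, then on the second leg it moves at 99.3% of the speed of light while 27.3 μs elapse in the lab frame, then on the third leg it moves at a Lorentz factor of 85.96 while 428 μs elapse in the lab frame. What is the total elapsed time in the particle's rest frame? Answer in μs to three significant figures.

Leg 1: 493 μs is already measured in the particle's rest frame.
Leg 2: β = 0.993; γ = 1/√(1 − 0.993²) = 1/√0.01395 = 8.466; τ_2 = 27.3/8.466 = 3.225 μs.
Leg 3: γ = 85.96; τ_3 = 428/85.96 = 4.979 μs.
Total: 493.0 + 3.225 + 4.979 μs.

τ = 501 μs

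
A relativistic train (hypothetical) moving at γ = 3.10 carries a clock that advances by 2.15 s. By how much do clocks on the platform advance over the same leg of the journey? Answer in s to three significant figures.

Δt = 6.66 s

γ = 3.10
The interval measured on the train is the proper time (both events occur at the same place in that frame); the lab-frame interval is Δt = γτ = 3.100 × 2.15 s.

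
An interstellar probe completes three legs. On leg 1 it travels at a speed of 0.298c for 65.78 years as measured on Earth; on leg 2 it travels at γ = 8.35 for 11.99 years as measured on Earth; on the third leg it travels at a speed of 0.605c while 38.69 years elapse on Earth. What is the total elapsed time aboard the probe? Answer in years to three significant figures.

Leg 1: γ = 1/√(1 − 0.298²) = 1/√0.9112 = 1.048; τ_1 = 65.78/1.048 = 62.79 years.
Leg 2: γ = 8.35; τ_2 = 11.99/8.350 = 1.436 years.
Leg 3: γ = 1/√(1 − 0.605²) = 1/√0.6340 = 1.256; τ_3 = 38.69/1.256 = 30.81 years.
Total: 62.79 + 1.436 + 30.81 years.

τ = 95.0 years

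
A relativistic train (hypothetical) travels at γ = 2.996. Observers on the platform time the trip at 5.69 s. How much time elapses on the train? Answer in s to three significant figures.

τ = 1.90 s

γ = 2.996
The interval measured on the platform is the dilated one; the clock on the train measures the proper time τ = Δt/γ = 5.69/2.996 s.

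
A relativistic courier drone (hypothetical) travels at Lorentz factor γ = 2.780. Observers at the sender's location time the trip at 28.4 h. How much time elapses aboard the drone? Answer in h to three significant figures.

τ = 10.2 h

γ = 2.780
The interval measured at the sender's location is the dilated one; the clock aboard the drone measures the proper time τ = Δt/γ = 28.4/2.780 h.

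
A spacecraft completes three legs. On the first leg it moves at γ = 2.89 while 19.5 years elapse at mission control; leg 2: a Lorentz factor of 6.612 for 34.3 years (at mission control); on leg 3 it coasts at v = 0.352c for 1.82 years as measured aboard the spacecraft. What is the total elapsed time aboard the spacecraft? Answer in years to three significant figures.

τ = 13.8 years

Leg 1: γ = 2.89; τ_1 = 19.5/2.890 = 6.747 years.
Leg 2: γ = 6.612; τ_2 = 34.3/6.612 = 5.188 years.
Leg 3: 1.82 years is already measured aboard the spacecraft.
Total: 6.747 + 5.188 + 1.820 years.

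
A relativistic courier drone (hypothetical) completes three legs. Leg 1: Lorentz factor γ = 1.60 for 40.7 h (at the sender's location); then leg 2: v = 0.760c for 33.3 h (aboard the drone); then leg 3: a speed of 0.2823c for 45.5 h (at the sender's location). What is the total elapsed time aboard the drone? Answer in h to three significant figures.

τ = 102 h

Leg 1: γ = 1.60; τ_1 = 40.7/1.600 = 25.44 h.
Leg 2: 33.3 h is already measured aboard the drone.
Leg 3: γ = 1/√(1 − 0.2823²) = 1/√0.9203 = 1.042; τ_3 = 45.5/1.042 = 43.65 h.
Total: 25.44 + 33.30 + 43.65 h.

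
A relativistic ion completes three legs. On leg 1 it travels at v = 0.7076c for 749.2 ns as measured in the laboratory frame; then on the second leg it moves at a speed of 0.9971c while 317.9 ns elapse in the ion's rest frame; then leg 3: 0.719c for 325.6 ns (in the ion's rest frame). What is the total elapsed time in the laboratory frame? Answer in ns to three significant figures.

Δt = 5390 ns

Leg 1: 749.2 ns is already measured in the laboratory frame.
Leg 2: γ = 1/√(1 − 0.9971²) = 1/√0.005792 = 13.14; Δt_2 = 13.14 × 317.9 = 4177 ns.
Leg 3: γ = 1/√(1 − 0.719²) = 1/√0.4830 = 1.439; Δt_3 = 1.439 × 325.6 = 468.5 ns.
Total: 749.2 + 4177 + 468.5 ns.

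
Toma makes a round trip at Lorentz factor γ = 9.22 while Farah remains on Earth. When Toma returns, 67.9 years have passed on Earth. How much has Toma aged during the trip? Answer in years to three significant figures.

γ = 9.22
Toma's clock measures proper time along the trip: τ = Δt/γ = 67.9/9.220 years.

τ = 7.36 years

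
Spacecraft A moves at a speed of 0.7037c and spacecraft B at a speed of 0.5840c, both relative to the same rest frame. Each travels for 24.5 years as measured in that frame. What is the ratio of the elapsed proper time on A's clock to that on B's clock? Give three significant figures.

τ_A/τ_B = 0.875

A: γ = 1/√(1 − 0.7037²) = 1/√0.5048 = 1.407. B: γ = 1/√(1 − 0.5840²) = 1/√0.6589 = 1.232.
τ_A/τ_B = γ_B/γ_A = 1.232/1.407 = 0.8753, so τ_A/τ_B = 0.8753.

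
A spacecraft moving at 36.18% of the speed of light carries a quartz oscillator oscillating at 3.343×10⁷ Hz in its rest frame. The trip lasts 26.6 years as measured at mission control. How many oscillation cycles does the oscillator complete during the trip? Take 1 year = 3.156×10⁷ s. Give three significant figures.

β = 0.3618; γ = 1/√(1 − 0.3618²) = 1/√0.8691 = 1.073
The oscillator's own cycle count is N = f × τ where τ is the proper time aboard the spacecraft. τ = Δt/γ = 26.6/1.073 = 24.80 years = 7.826×10⁸ s.
N = 3.343×10⁷ × 7.826×10⁸ = 2.616×10¹⁶.

N = 2.62×10¹⁶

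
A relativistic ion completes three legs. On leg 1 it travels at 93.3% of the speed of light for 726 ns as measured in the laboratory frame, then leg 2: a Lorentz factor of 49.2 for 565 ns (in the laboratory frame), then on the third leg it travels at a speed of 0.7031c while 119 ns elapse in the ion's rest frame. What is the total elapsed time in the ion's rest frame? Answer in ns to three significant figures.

Leg 1: β = 0.933; γ = 1/√(1 − 0.933²) = 1/√0.1295 = 2.779; τ_1 = 726/2.779 = 261.3 ns.
Leg 2: γ = 49.2; τ_2 = 565/49.20 = 11.48 ns.
Leg 3: 119 ns is already measured in the ion's rest frame.
Total: 261.3 + 11.48 + 119.0 ns.

τ = 392 ns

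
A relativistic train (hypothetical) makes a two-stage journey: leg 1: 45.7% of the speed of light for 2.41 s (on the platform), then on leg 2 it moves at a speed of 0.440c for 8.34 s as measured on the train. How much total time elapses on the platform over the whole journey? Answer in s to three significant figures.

Δt = 11.7 s

Leg 1: 2.41 s is already measured on the platform.
Leg 2: γ = 1/√(1 − 0.440²) = 1/√0.8064 = 1.114; Δt_2 = 1.114 × 8.34 = 9.287 s.
Total: 2.410 + 9.287 s.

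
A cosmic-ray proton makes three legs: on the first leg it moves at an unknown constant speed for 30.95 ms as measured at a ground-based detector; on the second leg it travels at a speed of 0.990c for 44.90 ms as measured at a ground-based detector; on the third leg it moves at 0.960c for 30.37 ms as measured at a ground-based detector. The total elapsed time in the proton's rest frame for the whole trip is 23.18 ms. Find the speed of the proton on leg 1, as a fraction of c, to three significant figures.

β = 0.963

Leg 1: speed unknown; τ_1 = 30.95/γ_1.
Leg 2: γ = 1/√(1 − 0.990²) = 1/√0.01990 = 7.089; τ_2 = 44.90/7.089 = 6.334 ms.
Leg 3: γ = 1/√(1 − 0.960²) = 25/7 ≈ 3.571; τ_3 = 30.37/3.571 = 8.504 ms.
Total proper time: τ_1 + 6.334 + 8.504 = 23.18, so τ_1 = 23.18 − 14.84 = 8.342 ms.
γ_1 = 30.95/8.342 = 3.710; β = √(1 − 1/γ²) = √0.9273.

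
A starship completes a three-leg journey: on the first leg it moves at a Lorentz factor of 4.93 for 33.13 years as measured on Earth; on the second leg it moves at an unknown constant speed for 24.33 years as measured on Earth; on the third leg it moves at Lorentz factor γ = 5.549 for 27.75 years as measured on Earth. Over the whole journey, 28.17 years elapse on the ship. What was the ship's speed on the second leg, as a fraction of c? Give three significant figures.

β = 0.737

Leg 1: γ = 4.93; τ_1 = 33.13/4.930 = 6.720 years.
Leg 2: speed unknown; τ_2 = 24.33/γ_2.
Leg 3: γ = 5.549; τ_3 = 27.75/5.549 = 5.001 years.
Total proper time: 6.720 + τ_2 + 5.001 = 28.17, so τ_2 = 28.17 − 11.72 = 16.45 years.
γ_2 = 24.33/16.45 = 1.479; β = √(1 − 1/γ²) = √0.5429.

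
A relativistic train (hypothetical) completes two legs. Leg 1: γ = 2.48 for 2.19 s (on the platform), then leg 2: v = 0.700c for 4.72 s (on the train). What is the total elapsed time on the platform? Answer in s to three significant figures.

Leg 1: 2.19 s is already measured on the platform.
Leg 2: γ = 1/√(1 − 0.700²) = 1/√0.5100 = 1.400; Δt_2 = 1.400 × 4.72 = 6.609 s.
Total: 2.190 + 6.609 s.

Δt = 8.80 s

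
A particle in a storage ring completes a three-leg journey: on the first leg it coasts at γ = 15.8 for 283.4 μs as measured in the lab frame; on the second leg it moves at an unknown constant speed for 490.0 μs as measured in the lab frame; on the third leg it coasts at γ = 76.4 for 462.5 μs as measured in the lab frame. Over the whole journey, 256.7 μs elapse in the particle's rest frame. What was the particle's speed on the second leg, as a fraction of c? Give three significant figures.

β = 0.880

Leg 1: γ = 15.8; τ_1 = 283.4/15.80 = 17.94 μs.
Leg 2: speed unknown; τ_2 = 490.0/γ_2.
Leg 3: γ = 76.4; τ_3 = 462.5/76.40 = 6.054 μs.
Total proper time: 17.94 + τ_2 + 6.054 = 256.7, so τ_2 = 256.7 − 23.99 = 232.7 μs.
γ_2 = 490.0/232.7 = 2.106; β = √(1 − 1/γ²) = √0.7745.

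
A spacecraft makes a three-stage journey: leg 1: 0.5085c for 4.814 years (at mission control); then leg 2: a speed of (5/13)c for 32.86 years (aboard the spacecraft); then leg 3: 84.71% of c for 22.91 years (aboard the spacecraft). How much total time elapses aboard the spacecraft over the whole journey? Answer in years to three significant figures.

Leg 1: γ = 1/√(1 − 0.5085²) = 1/√0.7414 = 1.161; τ_1 = 4.814/1.161 = 4.145 years.
Leg 2: 32.86 years is already measured aboard the spacecraft.
Leg 3: 22.91 years is already measured aboard the spacecraft.
Total: 4.145 + 32.86 + 22.91 years.

τ = 59.9 years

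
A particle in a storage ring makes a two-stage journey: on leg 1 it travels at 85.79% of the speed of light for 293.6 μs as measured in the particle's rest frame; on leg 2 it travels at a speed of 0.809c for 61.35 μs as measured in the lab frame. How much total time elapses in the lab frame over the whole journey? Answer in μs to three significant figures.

Δt = 633 μs

Leg 1: β = 0.8579; γ = 1/√(1 − 0.8579²) = 1/√0.2640 = 1.946; Δt_1 = 1.946 × 293.6 = 571.4 μs.
Leg 2: 61.35 μs is already measured in the lab frame.
Total: 571.4 + 61.35 μs.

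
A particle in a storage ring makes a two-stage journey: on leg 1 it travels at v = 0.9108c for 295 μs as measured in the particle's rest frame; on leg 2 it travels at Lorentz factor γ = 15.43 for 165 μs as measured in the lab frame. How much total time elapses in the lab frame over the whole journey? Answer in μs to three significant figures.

Leg 1: γ = 1/√(1 − 0.9108²) = 1/√0.1704 = 2.422; Δt_1 = 2.422 × 295 = 714.5 μs.
Leg 2: 165 μs is already measured in the lab frame.
Total: 714.5 + 165.0 μs.

Δt = 880 μs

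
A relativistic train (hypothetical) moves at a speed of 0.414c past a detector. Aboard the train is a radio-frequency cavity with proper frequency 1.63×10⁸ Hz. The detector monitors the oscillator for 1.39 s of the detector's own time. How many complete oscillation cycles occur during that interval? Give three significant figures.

γ = 1/√(1 − 0.414²) = 1/√0.8286 = 1.099
During 1.39 s of lab time, the oscillator's proper time advances by τ = Δt/γ = 1.39/1.099 = 1.265 s = 1.265×10⁰ s.
N = f × τ = 1.63×10⁸ × 1.265×10⁰ = 2.062×10⁸.

N = 2.06×10⁸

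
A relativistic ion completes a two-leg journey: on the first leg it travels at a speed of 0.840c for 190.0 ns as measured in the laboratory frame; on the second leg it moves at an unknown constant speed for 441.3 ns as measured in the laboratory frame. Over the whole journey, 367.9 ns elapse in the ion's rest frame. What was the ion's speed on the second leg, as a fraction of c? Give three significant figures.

Leg 1: γ = 1/√(1 − 0.840²) = 1/√0.2944 = 1.843; τ_1 = 190.0/1.843 = 103.1 ns.
Leg 2: speed unknown; τ_2 = 441.3/γ_2.
Total proper time: 103.1 + τ_2 = 367.9, so τ_2 = 367.9 − 103.1 = 264.8 ns.
γ_2 = 441.3/264.8 = 1.666; β = √(1 − 1/γ²) = √0.6399.

β = 0.800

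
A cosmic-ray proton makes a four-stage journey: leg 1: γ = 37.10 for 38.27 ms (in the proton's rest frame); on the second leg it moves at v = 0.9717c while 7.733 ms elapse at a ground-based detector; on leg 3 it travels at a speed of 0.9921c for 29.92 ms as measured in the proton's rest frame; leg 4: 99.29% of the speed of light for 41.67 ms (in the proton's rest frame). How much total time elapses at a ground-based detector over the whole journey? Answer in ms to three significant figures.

Δt = 2020 ms

Leg 1: γ = 37.10; Δt_1 = 37.10 × 38.27 = 1420 ms.
Leg 2: 7.733 ms is already measured at a ground-based detector.
Leg 3: γ = 1/√(1 − 0.9921²) = 1/√0.01574 = 7.971; Δt_3 = 7.971 × 29.92 = 238.5 ms.
Leg 4: β = 0.9929; γ = 1/√(1 − 0.9929²) = 1/√0.01415 = 8.407; Δt_4 = 8.407 × 41.67 = 350.3 ms.
Total: 1420 + 7.733 + 238.5 + 350.3 ms.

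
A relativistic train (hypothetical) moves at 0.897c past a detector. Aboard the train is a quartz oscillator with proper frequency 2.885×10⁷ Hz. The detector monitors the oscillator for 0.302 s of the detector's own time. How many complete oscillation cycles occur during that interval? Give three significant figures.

γ = 1/√(1 − 0.897²) = 1/√0.1954 = 2.262
During 0.302 s of lab time, the oscillator's proper time advances by τ = Δt/γ = 0.302/2.262 = 0.1335 s = 1.335×10⁻¹ s.
N = f × τ = 2.885×10⁷ × 1.335×10⁻¹ = 3.851×10⁶.

N = 3.85×10⁶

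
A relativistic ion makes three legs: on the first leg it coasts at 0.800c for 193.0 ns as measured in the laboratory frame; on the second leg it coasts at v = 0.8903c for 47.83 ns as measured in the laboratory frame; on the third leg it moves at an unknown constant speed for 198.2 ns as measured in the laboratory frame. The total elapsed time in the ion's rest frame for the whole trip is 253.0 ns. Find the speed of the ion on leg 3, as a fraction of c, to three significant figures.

Leg 1: γ = 1/√(1 − 0.800²) = 5/3 ≈ 1.667; τ_1 = 193.0/1.667 = 115.8 ns.
Leg 2: γ = 1/√(1 − 0.8903²) = 1/√0.2074 = 2.196; τ_2 = 47.83/2.196 = 21.78 ns.
Leg 3: speed unknown; τ_3 = 198.2/γ_3.
Total proper time: 115.8 + 21.78 + τ_3 = 253.0, so τ_3 = 253.0 − 137.6 = 115.4 ns.
γ_3 = 198.2/115.4 = 1.717; β = √(1 − 1/γ²) = √0.6609.

β = 0.813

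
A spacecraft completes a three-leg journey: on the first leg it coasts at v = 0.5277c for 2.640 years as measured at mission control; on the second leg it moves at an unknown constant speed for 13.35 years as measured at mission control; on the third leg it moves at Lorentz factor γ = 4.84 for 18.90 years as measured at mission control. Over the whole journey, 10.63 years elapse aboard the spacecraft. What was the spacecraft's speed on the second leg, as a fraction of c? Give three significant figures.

β = 0.942

Leg 1: γ = 1/√(1 − 0.5277²) = 1/√0.7215 = 1.177; τ_1 = 2.640/1.177 = 2.242 years.
Leg 2: speed unknown; τ_2 = 13.35/γ_2.
Leg 3: γ = 4.84; τ_3 = 18.90/4.840 = 3.905 years.
Total proper time: 2.242 + τ_2 + 3.905 = 10.63, so τ_2 = 10.63 − 6.147 = 4.483 years.
γ_2 = 13.35/4.483 = 2.978; β = √(1 − 1/γ²) = √0.8873.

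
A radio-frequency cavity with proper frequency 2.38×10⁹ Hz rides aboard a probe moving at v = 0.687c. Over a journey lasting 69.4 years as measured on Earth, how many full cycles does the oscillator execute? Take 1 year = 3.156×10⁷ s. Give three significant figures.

γ = 1/√(1 − 0.687²) = 1/√0.5280 = 1.376
The oscillator's own cycle count is N = f × τ where τ is the proper time aboard the probe. τ = Δt/γ = 69.4/1.376 = 50.43 years = 1.592×10⁹ s.
N = 2.38×10⁹ × 1.592×10⁹ = 3.788×10¹⁸.

N = 3.79×10¹⁸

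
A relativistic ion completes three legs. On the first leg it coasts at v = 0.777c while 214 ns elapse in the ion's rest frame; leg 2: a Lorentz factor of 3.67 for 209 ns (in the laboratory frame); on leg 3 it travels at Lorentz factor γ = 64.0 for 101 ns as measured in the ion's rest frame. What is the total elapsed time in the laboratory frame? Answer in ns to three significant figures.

Leg 1: γ = 1/√(1 − 0.777²) = 1/√0.3963 = 1.589; Δt_1 = 1.589 × 214 = 340.0 ns.
Leg 2: 209 ns is already measured in the laboratory frame.
Leg 3: γ = 64.0; Δt_3 = 64.00 × 101 = 6464 ns.
Total: 340.0 + 209.0 + 6464 ns.

Δt = 7010 ns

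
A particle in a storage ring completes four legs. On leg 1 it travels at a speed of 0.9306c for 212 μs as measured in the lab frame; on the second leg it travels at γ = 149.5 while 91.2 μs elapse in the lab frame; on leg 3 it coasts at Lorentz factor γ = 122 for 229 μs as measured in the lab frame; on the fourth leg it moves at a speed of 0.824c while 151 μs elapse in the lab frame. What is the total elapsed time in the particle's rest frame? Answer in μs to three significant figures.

Leg 1: γ = 1/√(1 − 0.9306²) = 1/√0.1340 = 2.732; τ_1 = 212/2.732 = 77.60 μs.
Leg 2: γ = 149.5; τ_2 = 91.2/149.5 = 0.6100 μs.
Leg 3: γ = 122; τ_3 = 229/122.0 = 1.877 μs.
Leg 4: γ = 1/√(1 − 0.824²) = 1/√0.3210 = 1.765; τ_4 = 151/1.765 = 85.56 μs.
Total: 77.60 + 0.6100 + 1.877 + 85.56 μs.

τ = 166 μs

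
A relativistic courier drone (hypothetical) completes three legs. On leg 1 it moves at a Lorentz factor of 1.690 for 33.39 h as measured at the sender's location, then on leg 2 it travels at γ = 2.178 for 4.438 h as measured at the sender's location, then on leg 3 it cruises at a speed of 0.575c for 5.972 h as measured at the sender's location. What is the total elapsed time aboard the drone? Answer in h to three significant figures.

τ = 26.7 h

Leg 1: γ = 1.690; τ_1 = 33.39/1.690 = 19.76 h.
Leg 2: γ = 2.178; τ_2 = 4.438/2.178 = 2.038 h.
Leg 3: γ = 1/√(1 − 0.575²) = 1/√0.6694 = 1.222; τ_3 = 5.972/1.222 = 4.886 h.
Total: 19.76 + 2.038 + 4.886 h.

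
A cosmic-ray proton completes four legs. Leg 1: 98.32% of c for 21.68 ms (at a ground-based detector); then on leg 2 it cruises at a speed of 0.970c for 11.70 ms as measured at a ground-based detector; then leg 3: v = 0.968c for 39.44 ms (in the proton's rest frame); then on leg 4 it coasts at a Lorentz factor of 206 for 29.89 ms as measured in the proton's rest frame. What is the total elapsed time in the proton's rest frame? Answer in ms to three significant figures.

τ = 76.1 ms

Leg 1: β = 0.9832; γ = 1/√(1 − 0.9832²) = 1/√0.03332 = 5.479; τ_1 = 21.68/5.479 = 3.957 ms.
Leg 2: γ = 1/√(1 − 0.970²) = 1/√0.05910 = 4.113; τ_2 = 11.70/4.113 = 2.844 ms.
Leg 3: 39.44 ms is already measured in the proton's rest frame.
Leg 4: 29.89 ms is already measured in the proton's rest frame.
Total: 3.957 + 2.844 + 39.44 + 29.89 ms.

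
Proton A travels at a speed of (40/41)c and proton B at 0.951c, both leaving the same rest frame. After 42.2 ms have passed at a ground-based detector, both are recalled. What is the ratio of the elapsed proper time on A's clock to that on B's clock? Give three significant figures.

τ_A/τ_B = 0.710

A: γ = 1/√(1 − (40/41)²) = 41/9 ≈ 4.556. B: γ = 1/√(1 − 0.951²) = 1/√0.09560 = 3.234.
τ_A/τ_B = γ_B/γ_A = 3.234/4.556 = 0.7100, so τ_A/τ_B = 0.7100.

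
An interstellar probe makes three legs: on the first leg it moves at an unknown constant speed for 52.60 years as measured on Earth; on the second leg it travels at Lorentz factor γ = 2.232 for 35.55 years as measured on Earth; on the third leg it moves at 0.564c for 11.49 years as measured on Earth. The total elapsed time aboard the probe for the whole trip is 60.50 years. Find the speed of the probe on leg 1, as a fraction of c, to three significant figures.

β = 0.745

Leg 1: speed unknown; τ_1 = 52.60/γ_1.
Leg 2: γ = 2.232; τ_2 = 35.55/2.232 = 15.93 years.
Leg 3: γ = 1/√(1 − 0.564²) = 1/√0.6819 = 1.211; τ_3 = 11.49/1.211 = 9.488 years.
Total proper time: τ_1 + 15.93 + 9.488 = 60.50, so τ_1 = 60.50 − 25.42 = 35.08 years.
γ_1 = 52.60/35.08 = 1.499; β = √(1 − 1/γ²) = √0.5551.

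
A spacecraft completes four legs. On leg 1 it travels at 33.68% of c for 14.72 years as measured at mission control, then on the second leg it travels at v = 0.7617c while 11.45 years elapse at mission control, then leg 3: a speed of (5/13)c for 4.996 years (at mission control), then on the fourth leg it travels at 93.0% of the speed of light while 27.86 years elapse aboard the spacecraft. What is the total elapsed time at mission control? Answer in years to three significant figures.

Δt = 107 years

Leg 1: 14.72 years is already measured at mission control.
Leg 2: 11.45 years is already measured at mission control.
Leg 3: 4.996 years is already measured at mission control.
Leg 4: β = 0.930; γ = 1/√(1 − 0.930²) = 1/√0.1351 = 2.721; Δt_4 = 2.721 × 27.86 = 75.80 years.
Total: 14.72 + 11.45 + 4.996 + 75.80 years.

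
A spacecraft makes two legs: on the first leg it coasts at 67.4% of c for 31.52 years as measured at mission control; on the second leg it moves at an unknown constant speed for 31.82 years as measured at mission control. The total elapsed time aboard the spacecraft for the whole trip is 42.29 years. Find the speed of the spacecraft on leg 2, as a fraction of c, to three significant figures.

β = 0.802

Leg 1: β = 0.674; γ = 1/√(1 − 0.674²) = 1/√0.5457 = 1.354; τ_1 = 31.52/1.354 = 23.28 years.
Leg 2: speed unknown; τ_2 = 31.82/γ_2.
Total proper time: 23.28 + τ_2 = 42.29, so τ_2 = 42.29 − 23.28 = 19.01 years.
γ_2 = 31.82/19.01 = 1.674; β = √(1 − 1/γ²) = √0.6433.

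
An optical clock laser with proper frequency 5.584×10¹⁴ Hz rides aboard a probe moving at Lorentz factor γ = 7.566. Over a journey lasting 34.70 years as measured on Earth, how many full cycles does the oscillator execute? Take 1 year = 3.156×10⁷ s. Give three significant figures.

γ = 7.566
The oscillator's own cycle count is N = f × τ where τ is the proper time aboard the probe. τ = Δt/γ = 34.70/7.566 = 4.586 years = 1.447×10⁸ s.
N = 5.584×10¹⁴ × 1.447×10⁸ = 8.082×10²².

N = 8.08×10²²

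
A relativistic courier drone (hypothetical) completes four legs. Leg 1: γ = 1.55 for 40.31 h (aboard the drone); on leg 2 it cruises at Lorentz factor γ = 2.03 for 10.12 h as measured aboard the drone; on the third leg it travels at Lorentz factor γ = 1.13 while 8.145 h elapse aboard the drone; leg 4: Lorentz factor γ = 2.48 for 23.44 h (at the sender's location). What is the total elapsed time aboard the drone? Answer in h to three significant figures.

τ = 68.0 h

Leg 1: 40.31 h is already measured aboard the drone.
Leg 2: 10.12 h is already measured aboard the drone.
Leg 3: 8.145 h is already measured aboard the drone.
Leg 4: γ = 2.48; τ_4 = 23.44/2.480 = 9.452 h.
Total: 40.31 + 10.12 + 8.145 + 9.452 h.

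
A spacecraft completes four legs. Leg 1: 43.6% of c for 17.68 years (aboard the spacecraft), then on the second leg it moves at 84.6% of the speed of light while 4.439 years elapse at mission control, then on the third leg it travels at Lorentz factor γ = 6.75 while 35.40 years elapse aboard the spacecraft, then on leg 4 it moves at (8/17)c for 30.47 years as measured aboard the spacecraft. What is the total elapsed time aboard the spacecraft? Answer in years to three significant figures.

τ = 85.9 years

Leg 1: 17.68 years is already measured aboard the spacecraft.
Leg 2: β = 0.846; γ = 1/√(1 − 0.846²) = 1/√0.2843 = 1.876; τ_2 = 4.439/1.876 = 2.367 years.
Leg 3: 35.40 years is already measured aboard the spacecraft.
Leg 4: 30.47 years is already measured aboard the spacecraft.
Total: 17.68 + 2.367 + 35.40 + 30.47 years.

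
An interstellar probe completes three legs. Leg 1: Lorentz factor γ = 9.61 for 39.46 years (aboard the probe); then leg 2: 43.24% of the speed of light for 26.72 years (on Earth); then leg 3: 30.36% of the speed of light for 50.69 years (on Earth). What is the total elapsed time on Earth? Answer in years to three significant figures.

Leg 1: γ = 9.61; Δt_1 = 9.610 × 39.46 = 379.2 years.
Leg 2: 26.72 years is already measured on Earth.
Leg 3: 50.69 years is already measured on Earth.
Total: 379.2 + 26.72 + 50.69 years.

Δt = 457 years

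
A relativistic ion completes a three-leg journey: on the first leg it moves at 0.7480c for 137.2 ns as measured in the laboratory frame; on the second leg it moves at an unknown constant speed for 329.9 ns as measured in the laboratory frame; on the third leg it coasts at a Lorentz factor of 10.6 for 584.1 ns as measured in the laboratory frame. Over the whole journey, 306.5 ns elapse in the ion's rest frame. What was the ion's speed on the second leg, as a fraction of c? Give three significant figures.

Leg 1: γ = 1/√(1 − 0.7480²) = 1/√0.4405 = 1.507; τ_1 = 137.2/1.507 = 91.06 ns.
Leg 2: speed unknown; τ_2 = 329.9/γ_2.
Leg 3: γ = 10.6; τ_3 = 584.1/10.60 = 55.10 ns.
Total proper time: 91.06 + τ_2 + 55.10 = 306.5, so τ_2 = 306.5 − 146.2 = 160.3 ns.
γ_2 = 329.9/160.3 = 2.058; β = √(1 − 1/γ²) = √0.7638.

β = 0.874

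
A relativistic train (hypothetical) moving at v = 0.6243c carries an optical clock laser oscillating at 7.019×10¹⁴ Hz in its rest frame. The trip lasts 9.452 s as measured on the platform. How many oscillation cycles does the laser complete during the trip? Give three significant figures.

γ = 1/√(1 − 0.6243²) = 1/√0.6102 = 1.280
The oscillator's own cycle count is N = f × τ where τ is the proper time on the train. τ = Δt/γ = 9.452/1.280 = 7.384 s = 7.384×10⁰ s.
N = 7.019×10¹⁴ × 7.384×10⁰ = 5.183×10¹⁵.

N = 5.18×10¹⁵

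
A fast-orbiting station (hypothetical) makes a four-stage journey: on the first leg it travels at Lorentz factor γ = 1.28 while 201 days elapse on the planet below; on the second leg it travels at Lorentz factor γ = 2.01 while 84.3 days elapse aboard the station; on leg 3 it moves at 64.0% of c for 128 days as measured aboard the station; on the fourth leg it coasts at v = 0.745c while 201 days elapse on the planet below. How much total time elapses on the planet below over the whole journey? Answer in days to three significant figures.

Leg 1: 201 days is already measured on the planet below.
Leg 2: γ = 2.01; Δt_2 = 2.010 × 84.3 = 169.4 days.
Leg 3: β = 0.640; γ = 1/√(1 − 0.640²) = 1/√0.5904 = 1.301; Δt_3 = 1.301 × 128 = 166.6 days.
Leg 4: 201 days is already measured on the planet below.
Total: 201.0 + 169.4 + 166.6 + 201.0 days.

Δt = 738 days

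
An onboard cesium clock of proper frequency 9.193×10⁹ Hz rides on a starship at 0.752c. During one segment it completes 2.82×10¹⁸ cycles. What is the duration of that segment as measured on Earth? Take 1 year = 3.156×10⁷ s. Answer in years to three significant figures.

γ = 1/√(1 − 0.752²) = 1/√0.4345 = 1.517
Proper time for N cycles: τ = N/f = 2.82×10¹⁸/(9.193×10⁹) = 3.068×10⁸ s = 9.720 years.
Lab-frame duration Δt = γτ = 1.517 × 9.720 = 14.75 years.

Δt = 14.7 years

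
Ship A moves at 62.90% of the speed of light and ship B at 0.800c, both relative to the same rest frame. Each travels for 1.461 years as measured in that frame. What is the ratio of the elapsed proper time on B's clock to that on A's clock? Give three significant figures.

τ_B/τ_A = 0.772

A: β = 0.6290; γ = 1/√(1 − 0.6290²) = 1/√0.6044 = 1.286. B: γ = 1/√(1 − 0.800²) = 5/3 ≈ 1.667.
τ_A/τ_B = γ_B/γ_A = 1.667/1.286 = 1.296, so τ_B/τ_A = 0.7718.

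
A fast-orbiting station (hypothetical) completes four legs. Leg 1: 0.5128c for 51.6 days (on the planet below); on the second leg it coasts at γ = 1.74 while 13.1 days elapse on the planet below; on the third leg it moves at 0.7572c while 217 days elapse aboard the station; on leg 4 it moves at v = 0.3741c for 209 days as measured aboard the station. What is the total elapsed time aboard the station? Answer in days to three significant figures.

Leg 1: γ = 1/√(1 − 0.5128²) = 1/√0.7370 = 1.165; τ_1 = 51.6/1.165 = 44.30 days.
Leg 2: γ = 1.74; τ_2 = 13.1/1.740 = 7.529 days.
Leg 3: 217 days is already measured aboard the station.
Leg 4: 209 days is already measured aboard the station.
Total: 44.30 + 7.529 + 217.0 + 209.0 days.

τ = 478 days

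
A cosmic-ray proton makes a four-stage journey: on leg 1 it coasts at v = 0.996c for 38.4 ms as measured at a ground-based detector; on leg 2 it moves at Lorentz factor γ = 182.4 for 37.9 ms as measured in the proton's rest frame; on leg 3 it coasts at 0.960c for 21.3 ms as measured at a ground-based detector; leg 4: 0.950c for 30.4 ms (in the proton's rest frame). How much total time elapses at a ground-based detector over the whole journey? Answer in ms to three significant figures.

Leg 1: 38.4 ms is already measured at a ground-based detector.
Leg 2: γ = 182.4; Δt_2 = 182.4 × 37.9 = 6913 ms.
Leg 3: 21.3 ms is already measured at a ground-based detector.
Leg 4: γ = 1/√(1 − 0.950²) = 1/√0.09750 = 3.203; Δt_4 = 3.203 × 30.4 = 97.36 ms.
Total: 38.40 + 6913 + 21.30 + 97.36 ms.

Δt = 7070 ms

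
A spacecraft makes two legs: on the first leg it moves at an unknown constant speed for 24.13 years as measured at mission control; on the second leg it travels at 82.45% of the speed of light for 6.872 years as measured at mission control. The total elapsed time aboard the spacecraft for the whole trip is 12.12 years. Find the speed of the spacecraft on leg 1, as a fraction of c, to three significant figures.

β = 0.940

Leg 1: speed unknown; τ_1 = 24.13/γ_1.
Leg 2: β = 0.8245; γ = 1/√(1 − 0.8245²) = 1/√0.3202 = 1.767; τ_2 = 6.872/1.767 = 3.889 years.
Total proper time: τ_1 + 3.889 = 12.12, so τ_1 = 12.12 − 3.889 = 8.231 years.
γ_1 = 24.13/8.231 = 2.931; β = √(1 − 1/γ²) = √0.8836.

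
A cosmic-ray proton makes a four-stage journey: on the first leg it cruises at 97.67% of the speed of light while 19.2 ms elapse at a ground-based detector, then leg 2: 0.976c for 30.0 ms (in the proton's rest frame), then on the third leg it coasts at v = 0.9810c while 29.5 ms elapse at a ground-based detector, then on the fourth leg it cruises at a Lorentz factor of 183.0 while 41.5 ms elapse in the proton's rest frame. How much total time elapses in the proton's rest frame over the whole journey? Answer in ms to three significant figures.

τ = 81.3 ms

Leg 1: β = 0.9767; γ = 1/√(1 − 0.9767²) = 1/√0.04606 = 4.660; τ_1 = 19.2/4.660 = 4.120 ms.
Leg 2: 30.0 ms is already measured in the proton's rest frame.
Leg 3: γ = 1/√(1 − 0.9810²) = 1/√0.03764 = 5.154; τ_3 = 29.5/5.154 = 5.723 ms.
Leg 4: 41.5 ms is already measured in the proton's rest frame.
Total: 4.120 + 30.00 + 5.723 + 41.50 ms.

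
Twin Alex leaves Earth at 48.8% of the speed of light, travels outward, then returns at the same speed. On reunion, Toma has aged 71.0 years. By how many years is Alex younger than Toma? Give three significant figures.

Δt − τ = 9.03 years

β = 0.488; γ = 1/√(1 − 0.488²) = 1/√0.7619 = 1.146
Alex's elapsed proper time: τ = 71.0/1.146 = 61.97 years.
Age gap = Δt − τ = 71.0 − 61.97 years.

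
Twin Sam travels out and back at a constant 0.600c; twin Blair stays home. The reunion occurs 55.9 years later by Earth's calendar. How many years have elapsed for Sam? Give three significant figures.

γ = 1/√(1 − 0.600²) = 5/4 = 1.250
Sam's clock measures proper time along the trip: τ = Δt/γ = 55.9/1.250 years.

τ = 44.7 years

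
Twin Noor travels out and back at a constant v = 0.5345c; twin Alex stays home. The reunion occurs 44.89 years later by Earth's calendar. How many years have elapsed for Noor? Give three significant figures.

γ = 1/√(1 − 0.5345²) = 1/√0.7143 = 1.183
Noor's clock measures proper time along the trip: τ = Δt/γ = 44.89/1.183 years.

τ = 37.9 years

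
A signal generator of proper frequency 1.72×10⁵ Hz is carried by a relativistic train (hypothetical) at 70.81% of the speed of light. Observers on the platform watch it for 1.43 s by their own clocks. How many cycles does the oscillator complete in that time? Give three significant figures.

N = 1.74×10⁵

β = 0.7081; γ = 1/√(1 − 0.7081²) = 1/√0.4986 = 1.416
During 1.43 s of lab time, the oscillator's proper time advances by τ = Δt/γ = 1.43/1.416 = 1.010 s = 1.010×10⁰ s.
N = f × τ = 1.72×10⁵ × 1.010×10⁰ = 1.737×10⁵.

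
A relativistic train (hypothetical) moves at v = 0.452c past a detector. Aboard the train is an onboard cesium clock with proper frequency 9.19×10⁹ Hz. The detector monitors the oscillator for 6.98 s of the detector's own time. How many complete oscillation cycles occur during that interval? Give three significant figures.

N = 5.72×10¹⁰

γ = 1/√(1 − 0.452²) = 1/√0.7957 = 1.121
During 6.98 s of lab time, the oscillator's proper time advances by τ = Δt/γ = 6.98/1.121 = 6.226 s = 6.226×10⁰ s.
N = f × τ = 9.19×10⁹ × 6.226×10⁰ = 5.722×10¹⁰.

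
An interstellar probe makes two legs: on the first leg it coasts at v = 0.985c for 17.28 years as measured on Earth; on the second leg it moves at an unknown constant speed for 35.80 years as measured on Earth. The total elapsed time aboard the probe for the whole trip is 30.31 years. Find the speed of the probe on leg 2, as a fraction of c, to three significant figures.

Leg 1: γ = 1/√(1 − 0.985²) = 1/√0.02977 = 5.795; τ_1 = 17.28/5.795 = 2.982 years.
Leg 2: speed unknown; τ_2 = 35.80/γ_2.
Total proper time: 2.982 + τ_2 = 30.31, so τ_2 = 30.31 − 2.982 = 27.33 years.
γ_2 = 35.80/27.33 = 1.310; β = √(1 − 1/γ²) = √0.4173.

β = 0.646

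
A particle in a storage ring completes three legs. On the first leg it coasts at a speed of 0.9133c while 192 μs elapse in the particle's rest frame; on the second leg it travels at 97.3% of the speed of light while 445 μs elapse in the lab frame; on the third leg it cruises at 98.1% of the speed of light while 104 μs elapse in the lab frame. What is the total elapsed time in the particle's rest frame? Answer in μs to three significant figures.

τ = 315 μs

Leg 1: 192 μs is already measured in the particle's rest frame.
Leg 2: β = 0.973; γ = 1/√(1 − 0.973²) = 1/√0.05327 = 4.333; τ_2 = 445/4.333 = 102.7 μs.
Leg 3: β = 0.981; γ = 1/√(1 − 0.981²) = 1/√0.03764 = 5.154; τ_3 = 104/5.154 = 20.18 μs.
Total: 192.0 + 102.7 + 20.18 μs.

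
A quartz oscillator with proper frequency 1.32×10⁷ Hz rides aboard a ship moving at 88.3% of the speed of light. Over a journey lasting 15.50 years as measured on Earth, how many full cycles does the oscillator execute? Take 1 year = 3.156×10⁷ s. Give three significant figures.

β = 0.883; γ = 1/√(1 − 0.883²) = 1/√0.2203 = 2.131
The oscillator's own cycle count is N = f × τ where τ is the proper time on the ship. τ = Δt/γ = 15.50/2.131 = 7.275 years = 2.296×10⁸ s.
N = 1.32×10⁷ × 2.296×10⁸ = 3.031×10¹⁵.

N = 3.03×10¹⁵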